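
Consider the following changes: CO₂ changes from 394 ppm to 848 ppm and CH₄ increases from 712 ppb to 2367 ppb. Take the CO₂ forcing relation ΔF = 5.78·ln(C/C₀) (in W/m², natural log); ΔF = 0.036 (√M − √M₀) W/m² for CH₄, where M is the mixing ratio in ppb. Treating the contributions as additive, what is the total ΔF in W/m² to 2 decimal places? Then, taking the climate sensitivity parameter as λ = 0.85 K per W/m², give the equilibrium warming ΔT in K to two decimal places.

CO₂: 5.78 × ln(848/394) = 5.78 × ln(2.15228) = 5.78 × 0.76653 = 4.4305 W/m².
CH₄: 0.036 × (√2367 − √712) = 0.036 × (48.6518 − 26.6833) = 0.036 × 21.9685 = 0.7909 W/m².
Total ΔF = 4.4305 + 0.7909 = 5.2214 W/m².
ΔT = λ ΔF = 0.85 × 5.22 = 4.4370 K.

ΔF = 5.22 W/m²; ΔT = 4.44 K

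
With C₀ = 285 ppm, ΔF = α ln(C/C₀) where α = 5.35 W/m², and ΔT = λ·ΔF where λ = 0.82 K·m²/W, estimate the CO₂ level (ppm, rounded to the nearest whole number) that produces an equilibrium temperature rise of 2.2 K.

C ≈ 471 ppm

Required forcing: ΔF = ΔT/λ = 2.2/0.82 = 2.6829 W/m².
Then ln(C/285) = ΔF/5.35 = 2.6829/5.35 = 0.50148.
So C = 285 × e^0.50148 = 285 × 1.65116 = 470.58 ppm.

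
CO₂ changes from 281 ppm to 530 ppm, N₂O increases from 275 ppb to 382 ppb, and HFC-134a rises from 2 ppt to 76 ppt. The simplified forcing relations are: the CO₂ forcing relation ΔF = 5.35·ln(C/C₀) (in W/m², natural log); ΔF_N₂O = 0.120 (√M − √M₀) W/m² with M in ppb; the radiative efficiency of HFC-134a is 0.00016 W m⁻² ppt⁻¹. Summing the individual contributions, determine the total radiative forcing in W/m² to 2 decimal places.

CO₂: 5.35 × ln(530/281) = 5.35 × ln(1.88612) = 5.35 × 0.63452 = 3.3947 W/m².
N₂O: 0.120 × (√382 − √275) = 0.120 × (19.5448 − 16.5831) = 0.120 × 2.9617 = 0.3554 W/m².
HFC-134a: ΔF = 0.00016 × (76 − 2) = 0.00016 × 74 = 0.0118 W/m².
Total ΔF = 3.3947 + 0.3554 + 0.0118 = 3.7619 W/m².

ΔF = 3.76 W/m²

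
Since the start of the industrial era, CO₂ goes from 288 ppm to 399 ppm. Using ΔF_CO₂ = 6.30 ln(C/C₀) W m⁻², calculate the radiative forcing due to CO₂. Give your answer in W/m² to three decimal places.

ΔF = 2.054 W/m²

CO₂: 6.30 × ln(399/288) = 6.30 × ln(1.38542) = 6.30 × 0.32600 = 2.0538 W/m².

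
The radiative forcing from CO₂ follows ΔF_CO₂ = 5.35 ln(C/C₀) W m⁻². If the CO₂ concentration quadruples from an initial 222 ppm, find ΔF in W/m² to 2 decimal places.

Because the forcing depends only on the ratio C/C₀, the initial concentration does not enter.
ΔF = 5.35 × ln(4) = 5.35 × 1.38629 = 7.4167 W/m².

ΔF = 7.42 W/m²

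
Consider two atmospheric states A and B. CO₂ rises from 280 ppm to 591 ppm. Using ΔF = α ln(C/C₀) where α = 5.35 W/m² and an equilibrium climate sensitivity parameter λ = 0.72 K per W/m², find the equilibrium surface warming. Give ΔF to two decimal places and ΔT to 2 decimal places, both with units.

ΔF = 4.00 W/m²; ΔT = 2.88 K

CO₂: 5.35 × ln(591/280) = 5.35 × ln(2.11071) = 5.35 × 0.74702 = 3.9966 W/m².
ΔT = λ ΔF = 0.72 × 4.00 = 2.8800 K.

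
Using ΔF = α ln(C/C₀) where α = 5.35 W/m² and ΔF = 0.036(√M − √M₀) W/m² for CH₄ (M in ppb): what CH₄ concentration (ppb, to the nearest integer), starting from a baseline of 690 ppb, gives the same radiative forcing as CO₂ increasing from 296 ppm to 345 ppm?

CO₂ forcing: 5.35 × ln(345/296) = 5.35 × 0.153185 = 0.81954 W/m².
Set 0.036(√M − √690) = 0.81954: √M = 0.81954/0.036 + √690 = 22.7650 + 26.2679 = 49.0329.
M = (49.0329)² = 2404.23 ppb.

M ≈ 2404 ppb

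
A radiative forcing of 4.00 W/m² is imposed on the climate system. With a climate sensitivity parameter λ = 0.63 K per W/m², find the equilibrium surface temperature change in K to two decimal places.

ΔT = λ ΔF = 0.63 × 4.00 = 2.5200 K.

ΔT = 2.52 K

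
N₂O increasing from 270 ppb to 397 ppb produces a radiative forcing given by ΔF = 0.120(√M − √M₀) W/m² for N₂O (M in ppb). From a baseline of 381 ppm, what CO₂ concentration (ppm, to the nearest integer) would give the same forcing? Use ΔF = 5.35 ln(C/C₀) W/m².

N₂O forcing: 0.120 × (√397 − √270) = 0.120 × (19.9249 − 16.4317) = 0.120 × 3.4932 = 0.41918 W/m².
Set 5.35 ln(C/381) = 0.41918: ln(C/381) = 0.41918/5.35 = 0.07835, so C = 381 × e^0.07835 = 381 × 1.08150 = 412.05 ppm.

C ≈ 412 ppm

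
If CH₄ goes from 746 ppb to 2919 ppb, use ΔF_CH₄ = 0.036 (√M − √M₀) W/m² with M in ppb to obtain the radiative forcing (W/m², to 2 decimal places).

CH₄: 0.036 × (√2919 − √746) = 0.036 × (54.0278 − 27.3130) = 0.036 × 26.7148 = 0.9617 W/m².

ΔF = 0.96 W/m²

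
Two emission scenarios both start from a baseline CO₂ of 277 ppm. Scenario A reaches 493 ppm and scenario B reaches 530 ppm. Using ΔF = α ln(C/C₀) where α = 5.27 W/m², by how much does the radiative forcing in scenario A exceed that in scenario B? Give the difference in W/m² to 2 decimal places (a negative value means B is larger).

ΔF_A = 5.27 ln(493/277) = 5.27 × 0.57649 = 3.0381 W/m².
ΔF_B = 5.27 ln(530/277) = 5.27 × 0.64886 = 3.4195 W/m².
Difference: 3.0381 − 3.4195 = -0.3814 W/m².

ΔF_A − ΔF_B = -0.38 W/m²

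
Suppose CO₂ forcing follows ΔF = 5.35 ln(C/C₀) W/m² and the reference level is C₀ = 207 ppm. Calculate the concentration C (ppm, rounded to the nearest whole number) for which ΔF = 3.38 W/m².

C ≈ 389 ppm

Set 5.35 ln(C/207) = 3.38, so ln(C/207) = 3.38/5.35 = 0.63178.
Then C/207 = e^0.63178 = 1.88096, giving C = 207 × 1.88096 = 389.36 ppm.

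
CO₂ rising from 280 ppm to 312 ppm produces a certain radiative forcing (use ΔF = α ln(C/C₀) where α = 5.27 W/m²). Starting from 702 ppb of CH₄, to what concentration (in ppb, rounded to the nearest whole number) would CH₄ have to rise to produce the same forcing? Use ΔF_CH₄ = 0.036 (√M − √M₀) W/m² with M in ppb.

CO₂ forcing: 5.27 × ln(312/280) = 5.27 × 0.108214 = 0.57029 W/m².
Set 0.036(√M − √702) = 0.57029: √M = 0.57029/0.036 + √702 = 15.8414 + 26.4953 = 42.3367.
M = (42.3367)² = 1792.40 ppb.

M ≈ 1792 ppb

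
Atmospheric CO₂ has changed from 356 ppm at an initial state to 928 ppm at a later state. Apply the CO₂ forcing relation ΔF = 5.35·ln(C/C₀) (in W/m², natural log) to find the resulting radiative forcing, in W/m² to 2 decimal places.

CO₂: 5.35 × ln(928/356) = 5.35 × ln(2.60674) = 5.35 × 0.95810 = 5.1258 W/m².

ΔF = 5.13 W/m²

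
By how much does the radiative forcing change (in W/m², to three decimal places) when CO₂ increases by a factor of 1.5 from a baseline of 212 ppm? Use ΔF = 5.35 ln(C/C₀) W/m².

ΔF = 2.169 W/m²

ΔF = 5.35 × ln(1.5) = 5.35 × 0.40547 = 2.1693 W/m².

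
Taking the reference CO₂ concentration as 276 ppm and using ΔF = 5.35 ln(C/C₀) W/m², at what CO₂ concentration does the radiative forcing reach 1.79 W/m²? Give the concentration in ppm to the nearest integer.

C ≈ 386 ppm

Set 5.35 ln(C/276) = 1.79, so ln(C/276) = 1.79/5.35 = 0.33458.
Then C/276 = e^0.33458 = 1.39735, giving C = 276 × 1.39735 = 385.67 ppm.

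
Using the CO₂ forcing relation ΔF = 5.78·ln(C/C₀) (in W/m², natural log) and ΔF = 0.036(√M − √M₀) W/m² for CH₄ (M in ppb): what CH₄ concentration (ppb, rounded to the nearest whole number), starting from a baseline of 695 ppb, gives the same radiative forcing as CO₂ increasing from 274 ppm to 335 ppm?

M ≈ 3438 ppb

CO₂ forcing: 5.78 × ln(335/274) = 5.78 × 0.201002 = 1.16179 W/m².
Set 0.036(√M − √695) = 1.16179: √M = 1.16179/0.036 + √695 = 32.2719 + 26.3629 = 58.6348.
M = (58.6348)² = 3438.04 ppb.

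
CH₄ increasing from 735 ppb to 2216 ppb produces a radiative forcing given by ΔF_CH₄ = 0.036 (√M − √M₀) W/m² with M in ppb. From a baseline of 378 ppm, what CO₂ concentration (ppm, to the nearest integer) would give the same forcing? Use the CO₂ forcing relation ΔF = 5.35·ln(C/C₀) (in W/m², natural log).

C ≈ 432 ppm

CH₄ forcing: 0.036 × (√2216 − √735) = 0.036 × (47.0744 − 27.1109) = 0.036 × 19.9635 = 0.71869 W/m².
Set 5.35 ln(C/378) = 0.71869: ln(C/378) = 0.71869/5.35 = 0.13433, so C = 378 × e^0.13433 = 378 × 1.14377 = 432.35 ppm.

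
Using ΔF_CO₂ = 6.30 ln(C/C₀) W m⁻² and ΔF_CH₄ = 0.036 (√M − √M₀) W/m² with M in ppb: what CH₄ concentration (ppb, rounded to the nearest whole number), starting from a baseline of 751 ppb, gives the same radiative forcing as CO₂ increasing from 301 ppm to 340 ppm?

M ≈ 2374 ppb

CO₂ forcing: 6.30 × ln(340/301) = 6.30 × 0.121835 = 0.76756 W/m².
Set 0.036(√M − √751) = 0.76756: √M = 0.76756/0.036 + √751 = 21.3211 + 27.4044 = 48.7255.
M = (48.7255)² = 2374.17 ppb.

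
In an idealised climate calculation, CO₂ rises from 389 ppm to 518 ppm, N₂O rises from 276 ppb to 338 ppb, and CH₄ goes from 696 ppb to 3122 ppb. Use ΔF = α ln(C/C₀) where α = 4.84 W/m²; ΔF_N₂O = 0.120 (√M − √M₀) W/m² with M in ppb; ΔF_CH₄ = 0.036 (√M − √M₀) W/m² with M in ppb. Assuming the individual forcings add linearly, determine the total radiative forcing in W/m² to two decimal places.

CO₂: 4.84 × ln(518/389) = 4.84 × ln(1.33162) = 4.84 × 0.28640 = 1.3862 W/m².
N₂O: 0.120 × (√338 − √276) = 0.120 × (18.3848 − 16.6132) = 0.120 × 1.7716 = 0.2126 W/m².
CH₄: 0.036 × (√3122 − √696) = 0.036 × (55.8749 − 26.3818) = 0.036 × 29.4931 = 1.0618 W/m².
Total ΔF = 1.3862 + 0.2126 + 1.0618 = 2.6606 W/m².

ΔF = 2.66 W/m²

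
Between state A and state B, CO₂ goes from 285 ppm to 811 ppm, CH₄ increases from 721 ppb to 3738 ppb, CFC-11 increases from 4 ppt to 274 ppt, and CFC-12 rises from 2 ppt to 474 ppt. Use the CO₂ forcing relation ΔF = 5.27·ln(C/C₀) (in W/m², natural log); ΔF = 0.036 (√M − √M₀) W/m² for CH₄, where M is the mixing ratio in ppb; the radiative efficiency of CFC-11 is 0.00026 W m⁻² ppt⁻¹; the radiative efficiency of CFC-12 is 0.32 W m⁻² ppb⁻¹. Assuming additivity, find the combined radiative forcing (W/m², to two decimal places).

ΔF = 6.97 W/m²

CO₂: 5.27 × ln(811/285) = 5.27 × ln(2.84561) = 5.27 × 1.04578 = 5.5113 W/m².
CH₄: 0.036 × (√3738 − √721) = 0.036 × (61.1392 − 26.8514) = 0.036 × 34.2878 = 1.2344 W/m².
CFC-11: ΔF = 0.00026 × (274 − 4) = 0.00026 × 270 = 0.0702 W/m².
CFC-12: Δ = 474 − 2 = 472 ppt = 0.472 ppb; ΔF = 0.32 × 0.472 = 0.1510 W/m².
Total ΔF = 5.5113 + 1.2344 + 0.0702 + 0.1510 = 6.9669 W/m².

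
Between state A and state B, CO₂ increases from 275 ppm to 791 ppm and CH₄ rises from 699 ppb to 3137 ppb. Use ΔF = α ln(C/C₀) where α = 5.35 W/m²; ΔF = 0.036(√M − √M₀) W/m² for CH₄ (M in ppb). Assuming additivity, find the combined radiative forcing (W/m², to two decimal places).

ΔF = 6.72 W/m²

CO₂: 5.35 × ln(791/275) = 5.35 × ln(2.87636) = 5.35 × 1.05653 = 5.6524 W/m².
CH₄: 0.036 × (√3137 − √699) = 0.036 × (56.0089 − 26.4386) = 0.036 × 29.5703 = 1.0645 W/m².
Total ΔF = 5.6524 + 1.0645 = 6.7169 W/m².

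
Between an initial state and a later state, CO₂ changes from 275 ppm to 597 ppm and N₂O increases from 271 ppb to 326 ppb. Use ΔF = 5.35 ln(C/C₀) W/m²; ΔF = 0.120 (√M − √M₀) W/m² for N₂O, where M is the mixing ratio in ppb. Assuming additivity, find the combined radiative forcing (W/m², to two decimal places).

ΔF = 4.34 W/m²

CO₂: 5.35 × ln(597/275) = 5.35 × ln(2.17091) = 5.35 × 0.77515 = 4.1471 W/m².
N₂O: 0.120 × (√326 − √271) = 0.120 × (18.0555 − 16.4621) = 0.120 × 1.5934 = 0.1912 W/m².
Total ΔF = 4.1471 + 0.1912 = 4.3383 W/m².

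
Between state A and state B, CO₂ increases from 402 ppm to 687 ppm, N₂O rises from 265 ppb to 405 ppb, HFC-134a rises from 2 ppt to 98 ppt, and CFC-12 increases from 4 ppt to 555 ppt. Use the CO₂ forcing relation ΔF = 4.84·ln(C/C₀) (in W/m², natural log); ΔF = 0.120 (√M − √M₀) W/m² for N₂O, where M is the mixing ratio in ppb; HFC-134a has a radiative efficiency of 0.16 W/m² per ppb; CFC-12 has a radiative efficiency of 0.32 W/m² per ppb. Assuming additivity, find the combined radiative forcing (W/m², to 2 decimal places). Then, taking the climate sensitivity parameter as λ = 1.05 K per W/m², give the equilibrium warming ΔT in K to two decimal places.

ΔF = 3.25 W/m²; ΔT = 3.41 K

CO₂: 4.84 × ln(687/402) = 4.84 × ln(1.70896) = 4.84 × 0.53588 = 2.5937 W/m².
N₂O: 0.120 × (√405 − √265) = 0.120 × (20.1246 − 16.2788) = 0.120 × 3.8458 = 0.4615 W/m².
HFC-134a: Δ = 98 − 2 = 96 ppt = 0.096 ppb; ΔF = 0.16 × 0.096 = 0.0154 W/m².
CFC-12: Δ = 555 − 4 = 551 ppt = 0.551 ppb; ΔF = 0.32 × 0.551 = 0.1763 W/m².
Total ΔF = 2.5937 + 0.4615 + 0.0154 + 0.1763 = 3.2469 W/m².
ΔT = λ ΔF = 1.05 × 3.25 = 3.4125 K.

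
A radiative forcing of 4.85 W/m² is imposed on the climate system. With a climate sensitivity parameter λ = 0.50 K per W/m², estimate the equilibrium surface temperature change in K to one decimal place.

ΔT = 2.4 K

ΔT = λ ΔF = 0.50 × 4.85 = 2.4250 K.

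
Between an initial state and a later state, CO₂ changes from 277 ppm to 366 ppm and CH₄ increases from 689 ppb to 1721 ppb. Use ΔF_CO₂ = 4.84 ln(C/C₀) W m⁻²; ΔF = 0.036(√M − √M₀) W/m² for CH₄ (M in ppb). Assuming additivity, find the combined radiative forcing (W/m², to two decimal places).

CO₂: 4.84 × ln(366/277) = 4.84 × ln(1.32130) = 4.84 × 0.27862 = 1.3485 W/m².
CH₄: 0.036 × (√1721 − √689) = 0.036 × (41.4849 − 26.2488) = 0.036 × 15.2361 = 0.5485 W/m².
Total ΔF = 1.3485 + 0.5485 = 1.8970 W/m².

ΔF = 1.90 W/m²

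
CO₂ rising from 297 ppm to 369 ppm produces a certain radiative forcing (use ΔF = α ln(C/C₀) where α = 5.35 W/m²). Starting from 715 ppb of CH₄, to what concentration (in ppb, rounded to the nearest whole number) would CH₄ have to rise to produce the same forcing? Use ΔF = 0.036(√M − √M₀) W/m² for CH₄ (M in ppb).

M ≈ 3481 ppb

CO₂ forcing: 5.35 × ln(369/297) = 5.35 × 0.217065 = 1.16130 W/m².
Set 0.036(√M − √715) = 1.16130: √M = 1.16130/0.036 + √715 = 32.2583 + 26.7395 = 58.9978.
M = (58.9978)² = 3480.74 ppb.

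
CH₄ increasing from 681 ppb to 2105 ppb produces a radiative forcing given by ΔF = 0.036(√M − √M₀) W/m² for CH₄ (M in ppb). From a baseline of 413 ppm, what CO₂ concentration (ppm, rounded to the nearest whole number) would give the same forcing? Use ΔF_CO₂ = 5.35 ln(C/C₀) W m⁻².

C ≈ 472 ppm

CH₄ forcing: 0.036 × (√2105 − √681) = 0.036 × (45.8803 − 26.0960) = 0.036 × 19.7843 = 0.71223 W/m².
Set 5.35 ln(C/413) = 0.71223: ln(C/413) = 0.71223/5.35 = 0.13313, so C = 413 × e^0.13313 = 413 × 1.14240 = 471.81 ppm.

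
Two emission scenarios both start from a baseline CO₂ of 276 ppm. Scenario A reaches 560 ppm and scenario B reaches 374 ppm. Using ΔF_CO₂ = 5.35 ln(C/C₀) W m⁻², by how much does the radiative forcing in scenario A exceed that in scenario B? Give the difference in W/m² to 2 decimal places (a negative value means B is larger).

ΔF_A = 5.35 ln(560/276) = 5.35 × 0.70754 = 3.7853 W/m².
ΔF_B = 5.35 ln(374/276) = 5.35 × 0.30385 = 1.6256 W/m².
Difference: 3.7853 − 1.6256 = 2.1597 W/m².

ΔF_A − ΔF_B = 2.16 W/m²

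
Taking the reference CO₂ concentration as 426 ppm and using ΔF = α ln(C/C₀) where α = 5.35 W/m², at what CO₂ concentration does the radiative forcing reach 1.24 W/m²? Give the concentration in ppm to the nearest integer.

C ≈ 537 ppm

Set 5.35 ln(C/426) = 1.24, so ln(C/426) = 1.24/5.35 = 0.23178.
Then C/426 = e^0.23178 = 1.26084, giving C = 426 × 1.26084 = 537.12 ppm.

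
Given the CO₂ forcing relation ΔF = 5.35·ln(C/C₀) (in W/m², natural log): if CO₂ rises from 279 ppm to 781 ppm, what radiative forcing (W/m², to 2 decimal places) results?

CO₂: 5.35 × ln(781/279) = 5.35 × ln(2.79928) = 5.35 × 1.02936 = 5.5071 W/m².

ΔF = 5.51 W/m²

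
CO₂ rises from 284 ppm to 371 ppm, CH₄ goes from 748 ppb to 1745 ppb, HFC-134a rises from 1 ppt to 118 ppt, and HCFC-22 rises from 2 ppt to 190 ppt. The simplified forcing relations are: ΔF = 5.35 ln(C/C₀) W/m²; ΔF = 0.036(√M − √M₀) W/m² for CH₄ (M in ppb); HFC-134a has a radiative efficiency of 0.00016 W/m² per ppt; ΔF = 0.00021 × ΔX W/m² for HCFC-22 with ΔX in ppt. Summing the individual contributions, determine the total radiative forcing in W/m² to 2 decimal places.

ΔF = 2.01 W/m²

CO₂: 5.35 × ln(371/284) = 5.35 × ln(1.30634) = 5.35 × 0.26723 = 1.4297 W/m².
CH₄: 0.036 × (√1745 − √748) = 0.036 × (41.7732 − 27.3496) = 0.036 × 14.4236 = 0.5192 W/m².
HFC-134a: ΔF = 0.00016 × (118 − 1) = 0.00016 × 117 = 0.0187 W/m².
HCFC-22: ΔF = 0.00021 × (190 − 2) = 0.00021 × 188 = 0.0395 W/m².
Total ΔF = 1.4297 + 0.5192 + 0.0187 + 0.0395 = 2.0071 W/m².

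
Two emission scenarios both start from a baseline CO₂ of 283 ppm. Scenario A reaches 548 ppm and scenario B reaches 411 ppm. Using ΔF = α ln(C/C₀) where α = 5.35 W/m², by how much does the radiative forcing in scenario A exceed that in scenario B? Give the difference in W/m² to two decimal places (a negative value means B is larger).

ΔF_A − ΔF_B = 1.54 W/m²

ΔF_A = 5.35 ln(548/283) = 5.35 × 0.66083 = 3.5354 W/m².
ΔF_B = 5.35 ln(411/283) = 5.35 × 0.37315 = 1.9964 W/m².
Difference: 3.5354 − 1.9964 = 1.5390 W/m².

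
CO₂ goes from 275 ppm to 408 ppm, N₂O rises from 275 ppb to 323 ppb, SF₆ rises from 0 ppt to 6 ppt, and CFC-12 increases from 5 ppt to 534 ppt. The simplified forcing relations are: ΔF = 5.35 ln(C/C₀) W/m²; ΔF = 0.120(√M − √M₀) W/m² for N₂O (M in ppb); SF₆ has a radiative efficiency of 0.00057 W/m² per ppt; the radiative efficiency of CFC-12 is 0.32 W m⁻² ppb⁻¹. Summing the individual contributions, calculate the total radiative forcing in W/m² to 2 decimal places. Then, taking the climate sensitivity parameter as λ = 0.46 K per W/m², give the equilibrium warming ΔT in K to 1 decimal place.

ΔF = 2.45 W/m²; ΔT = 1.1 K

CO₂: 5.35 × ln(408/275) = 5.35 × ln(1.48364) = 5.35 × 0.39450 = 2.1106 W/m².
N₂O: 0.120 × (√323 − √275) = 0.120 × (17.9722 − 16.5831) = 0.120 × 1.3891 = 0.1667 W/m².
SF₆: ΔF = 0.00057 × (6 − 0) = 0.00057 × 6 = 0.0034 W/m².
CFC-12: Δ = 534 − 5 = 529 ppt = 0.529 ppb; ΔF = 0.32 × 0.529 = 0.1693 W/m².
Total ΔF = 2.1106 + 0.1667 + 0.0034 + 0.1693 = 2.4500 W/m².
ΔT = λ ΔF = 0.46 × 2.45 = 1.1270 K.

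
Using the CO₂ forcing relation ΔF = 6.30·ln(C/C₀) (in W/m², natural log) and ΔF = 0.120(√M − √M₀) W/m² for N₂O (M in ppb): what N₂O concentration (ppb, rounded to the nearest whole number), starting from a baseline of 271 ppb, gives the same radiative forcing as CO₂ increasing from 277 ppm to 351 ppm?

M ≈ 835 ppb

CO₂ forcing: 6.30 × ln(351/277) = 6.30 × 0.236769 = 1.49164 W/m².
Set 0.120(√M − √271) = 1.49164: √M = 1.49164/0.120 + √271 = 12.4303 + 16.4621 = 28.8924.
M = (28.8924)² = 834.77 ppb.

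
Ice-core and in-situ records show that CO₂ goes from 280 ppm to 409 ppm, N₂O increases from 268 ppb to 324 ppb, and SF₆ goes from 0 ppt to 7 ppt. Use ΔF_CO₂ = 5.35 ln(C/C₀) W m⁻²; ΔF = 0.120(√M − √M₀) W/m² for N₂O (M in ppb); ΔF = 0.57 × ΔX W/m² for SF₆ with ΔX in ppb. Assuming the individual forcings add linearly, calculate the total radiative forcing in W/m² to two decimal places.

CO₂: 5.35 × ln(409/280) = 5.35 × ln(1.46071) = 5.35 × 0.37892 = 2.0272 W/m².
N₂O: 0.120 × (√324 − √268) = 0.120 × (18.0000 − 16.3707) = 0.120 × 1.6293 = 0.1955 W/m².
SF₆: Δ = 7 − 0 = 7 ppt = 0.007 ppb; ΔF = 0.57 × 0.007 = 0.0040 W/m².
Total ΔF = 2.0272 + 0.1955 + 0.0040 = 2.2267 W/m².

ΔF = 2.23 W/m²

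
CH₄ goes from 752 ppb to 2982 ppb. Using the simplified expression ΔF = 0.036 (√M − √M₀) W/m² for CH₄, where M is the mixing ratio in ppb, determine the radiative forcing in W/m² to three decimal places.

CH₄: 0.036 × (√2982 − √752) = 0.036 × (54.6077 − 27.4226) = 0.036 × 27.1851 = 0.9787 W/m².

ΔF = 0.979 W/m²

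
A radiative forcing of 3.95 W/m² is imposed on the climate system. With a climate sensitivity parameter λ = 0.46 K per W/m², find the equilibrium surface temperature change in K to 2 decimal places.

ΔT = 1.82 K

ΔT = λ ΔF = 0.46 × 3.95 = 1.8170 K.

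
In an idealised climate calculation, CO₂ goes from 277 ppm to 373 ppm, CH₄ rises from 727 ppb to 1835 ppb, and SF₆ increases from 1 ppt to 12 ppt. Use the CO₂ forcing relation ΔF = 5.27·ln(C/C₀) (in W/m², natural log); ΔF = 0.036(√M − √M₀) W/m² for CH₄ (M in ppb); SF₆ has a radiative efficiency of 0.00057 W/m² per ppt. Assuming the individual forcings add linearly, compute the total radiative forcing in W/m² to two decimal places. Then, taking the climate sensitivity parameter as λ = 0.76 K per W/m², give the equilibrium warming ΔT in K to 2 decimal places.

CO₂: 5.27 × ln(373/277) = 5.27 × ln(1.34657) = 5.27 × 0.29756 = 1.5681 W/m².
CH₄: 0.036 × (√1835 − √727) = 0.036 × (42.8369 − 26.9629) = 0.036 × 15.8740 = 0.5715 W/m².
SF₆: ΔF = 0.00057 × (12 − 1) = 0.00057 × 11 = 0.0063 W/m².
Total ΔF = 1.5681 + 0.5715 + 0.0063 = 2.1459 W/m².
ΔT = λ ΔF = 0.76 × 2.15 = 1.6340 K.

ΔF = 2.15 W/m²; ΔT = 1.63 K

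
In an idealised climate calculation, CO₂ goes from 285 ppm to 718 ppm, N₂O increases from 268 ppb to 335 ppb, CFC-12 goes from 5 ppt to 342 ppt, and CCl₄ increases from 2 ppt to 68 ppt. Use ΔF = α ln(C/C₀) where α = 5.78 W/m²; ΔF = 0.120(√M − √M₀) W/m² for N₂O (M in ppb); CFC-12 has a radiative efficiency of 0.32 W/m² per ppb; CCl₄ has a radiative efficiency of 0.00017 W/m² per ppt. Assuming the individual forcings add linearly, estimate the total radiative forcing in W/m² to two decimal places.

ΔF = 5.69 W/m²

CO₂: 5.78 × ln(718/285) = 5.78 × ln(2.51930) = 5.78 × 0.92398 = 5.3406 W/m².
N₂O: 0.120 × (√335 − √268) = 0.120 × (18.3030 − 16.3707) = 0.120 × 1.9323 = 0.2319 W/m².
CFC-12: Δ = 342 − 5 = 337 ppt = 0.337 ppb; ΔF = 0.32 × 0.337 = 0.1078 W/m².
CCl₄: ΔF = 0.00017 × (68 − 2) = 0.00017 × 66 = 0.0112 W/m².
Total ΔF = 5.3406 + 0.2319 + 0.1078 + 0.0112 = 5.6915 W/m².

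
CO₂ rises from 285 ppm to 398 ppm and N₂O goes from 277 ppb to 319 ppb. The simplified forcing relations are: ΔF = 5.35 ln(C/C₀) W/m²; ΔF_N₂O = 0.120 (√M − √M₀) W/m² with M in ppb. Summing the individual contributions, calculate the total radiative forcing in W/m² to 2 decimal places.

ΔF = 1.93 W/m²

CO₂: 5.35 × ln(398/285) = 5.35 × ln(1.39649) = 5.35 × 0.33396 = 1.7867 W/m².
N₂O: 0.120 × (√319 − √277) = 0.120 × (17.8606 − 16.6433) = 0.120 × 1.2173 = 0.1461 W/m².
Total ΔF = 1.7867 + 0.1461 = 1.9328 W/m².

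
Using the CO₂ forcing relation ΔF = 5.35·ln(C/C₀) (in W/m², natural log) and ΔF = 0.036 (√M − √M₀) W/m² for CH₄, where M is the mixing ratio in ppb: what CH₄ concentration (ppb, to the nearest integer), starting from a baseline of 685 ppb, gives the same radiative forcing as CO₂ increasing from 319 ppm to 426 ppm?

CO₂ forcing: 5.35 × ln(426/319) = 5.35 × 0.289248 = 1.54748 W/m².
Set 0.036(√M − √685) = 1.54748: √M = 1.54748/0.036 + √685 = 42.9856 + 26.1725 = 69.1581.
M = (69.1581)² = 4782.84 ppb.

M ≈ 4783 ppb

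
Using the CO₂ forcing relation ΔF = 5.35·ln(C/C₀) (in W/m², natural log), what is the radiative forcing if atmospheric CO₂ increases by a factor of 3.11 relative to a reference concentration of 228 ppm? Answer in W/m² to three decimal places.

Because the forcing depends only on the ratio C/C₀, the initial concentration does not enter.
ΔF = 5.35 × ln(3.11) = 5.35 × 1.13462 = 6.0702 W/m².

ΔF = 6.070 W/m²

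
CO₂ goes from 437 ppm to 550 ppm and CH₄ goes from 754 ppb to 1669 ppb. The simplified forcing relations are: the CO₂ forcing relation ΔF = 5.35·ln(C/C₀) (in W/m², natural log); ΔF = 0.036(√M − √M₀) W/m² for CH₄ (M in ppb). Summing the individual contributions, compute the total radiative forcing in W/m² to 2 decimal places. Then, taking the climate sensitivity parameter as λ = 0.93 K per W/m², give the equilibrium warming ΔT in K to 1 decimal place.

CO₂: 5.35 × ln(550/437) = 5.35 × ln(1.25858) = 5.35 × 0.22998 = 1.2304 W/m².
CH₄: 0.036 × (√1669 − √754) = 0.036 × (40.8534 − 27.4591) = 0.036 × 13.3943 = 0.4822 W/m².
Total ΔF = 1.2304 + 0.4822 = 1.7126 W/m².
ΔT = λ ΔF = 0.93 × 1.71 = 1.5903 K.

ΔF = 1.71 W/m²; ΔT = 1.6 K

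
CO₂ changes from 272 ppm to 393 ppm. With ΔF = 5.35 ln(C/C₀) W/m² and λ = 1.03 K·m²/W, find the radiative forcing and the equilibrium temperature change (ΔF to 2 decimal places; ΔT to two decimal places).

ΔF = 1.97 W/m²; ΔT = 2.03 K

CO₂: 5.35 × ln(393/272) = 5.35 × ln(1.44485) = 5.35 × 0.36801 = 1.9689 W/m².
ΔT = λ ΔF = 1.03 × 1.97 = 2.0291 K.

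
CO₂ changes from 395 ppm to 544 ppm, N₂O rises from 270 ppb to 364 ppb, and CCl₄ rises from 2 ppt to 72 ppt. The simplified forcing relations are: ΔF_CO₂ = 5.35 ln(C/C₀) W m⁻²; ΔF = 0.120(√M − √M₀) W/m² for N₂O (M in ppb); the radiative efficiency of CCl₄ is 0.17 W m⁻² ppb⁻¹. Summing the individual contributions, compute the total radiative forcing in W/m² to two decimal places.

CO₂: 5.35 × ln(544/395) = 5.35 × ln(1.37722) = 5.35 × 0.32007 = 1.7124 W/m².
N₂O: 0.120 × (√364 − √270) = 0.120 × (19.0788 − 16.4317) = 0.120 × 2.6471 = 0.3177 W/m².
CCl₄: Δ = 72 − 2 = 70 ppt = 0.070 ppb; ΔF = 0.17 × 0.070 = 0.0119 W/m².
Total ΔF = 1.7124 + 0.3177 + 0.0119 = 2.0420 W/m².

ΔF = 2.04 W/m²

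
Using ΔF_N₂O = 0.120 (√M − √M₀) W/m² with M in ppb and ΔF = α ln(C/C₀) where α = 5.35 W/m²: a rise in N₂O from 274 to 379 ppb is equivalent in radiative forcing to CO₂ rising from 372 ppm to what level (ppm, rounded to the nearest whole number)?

C ≈ 397 ppm

N₂O forcing: 0.120 × (√379 − √274) = 0.120 × (19.4679 − 16.5529) = 0.120 × 2.9150 = 0.34980 W/m².
Set 5.35 ln(C/372) = 0.34980: ln(C/372) = 0.34980/5.35 = 0.06538, so C = 372 × e^0.06538 = 372 × 1.06756 = 397.13 ppm.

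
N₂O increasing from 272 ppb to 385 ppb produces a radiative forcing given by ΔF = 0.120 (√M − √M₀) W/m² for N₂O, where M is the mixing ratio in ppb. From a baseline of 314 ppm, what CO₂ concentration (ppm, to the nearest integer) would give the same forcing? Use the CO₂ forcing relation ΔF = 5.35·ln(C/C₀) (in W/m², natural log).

N₂O forcing: 0.120 × (√385 − √272) = 0.120 × (19.6214 − 16.4924) = 0.120 × 3.1290 = 0.37548 W/m².
Set 5.35 ln(C/314) = 0.37548: ln(C/314) = 0.37548/5.35 = 0.07018, so C = 314 × e^0.07018 = 314 × 1.07270 = 336.83 ppm.

C ≈ 337 ppm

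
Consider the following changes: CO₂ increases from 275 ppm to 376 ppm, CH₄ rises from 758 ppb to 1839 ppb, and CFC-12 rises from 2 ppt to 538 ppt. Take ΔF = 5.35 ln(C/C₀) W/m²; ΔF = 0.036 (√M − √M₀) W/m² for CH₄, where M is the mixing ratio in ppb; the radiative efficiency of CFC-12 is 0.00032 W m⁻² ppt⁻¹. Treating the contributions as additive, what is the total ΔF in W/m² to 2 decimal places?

ΔF = 2.40 W/m²

CO₂: 5.35 × ln(376/275) = 5.35 × ln(1.36727) = 5.35 × 0.31282 = 1.6736 W/m².
CH₄: 0.036 × (√1839 − √758) = 0.036 × (42.8836 − 27.5318) = 0.036 × 15.3518 = 0.5527 W/m².
CFC-12: ΔF = 0.00032 × (538 − 2) = 0.00032 × 536 = 0.1715 W/m².
Total ΔF = 1.6736 + 0.5527 + 0.1715 = 2.3978 W/m².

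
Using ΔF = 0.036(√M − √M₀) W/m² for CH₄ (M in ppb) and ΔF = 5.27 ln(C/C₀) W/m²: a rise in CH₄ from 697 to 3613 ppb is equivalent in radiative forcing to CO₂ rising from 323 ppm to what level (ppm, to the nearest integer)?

CH₄ forcing: 0.036 × (√3613 − √697) = 0.036 × (60.1082 − 26.4008) = 0.036 × 33.7074 = 1.21347 W/m².
Set 5.27 ln(C/323) = 1.21347: ln(C/323) = 1.21347/5.27 = 0.23026, so C = 323 × e^0.23026 = 323 × 1.25893 = 406.63 ppm.

C ≈ 407 ppm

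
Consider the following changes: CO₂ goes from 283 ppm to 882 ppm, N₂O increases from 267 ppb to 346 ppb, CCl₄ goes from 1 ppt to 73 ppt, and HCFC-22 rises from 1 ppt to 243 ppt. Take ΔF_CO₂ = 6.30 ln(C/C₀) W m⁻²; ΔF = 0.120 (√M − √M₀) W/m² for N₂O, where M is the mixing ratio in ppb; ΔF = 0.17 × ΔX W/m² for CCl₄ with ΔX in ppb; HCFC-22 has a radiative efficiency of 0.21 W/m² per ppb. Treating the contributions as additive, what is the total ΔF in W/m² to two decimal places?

ΔF = 7.50 W/m²

CO₂: 6.30 × ln(882/283) = 6.30 × ln(3.11661) = 6.30 × 1.13675 = 7.1615 W/m².
N₂O: 0.120 × (√346 − √267) = 0.120 × (18.6011 − 16.3401) = 0.120 × 2.2610 = 0.2713 W/m².
CCl₄: Δ = 73 − 1 = 72 ppt = 0.072 ppb; ΔF = 0.17 × 0.072 = 0.0122 W/m².
HCFC-22: Δ = 243 − 1 = 242 ppt = 0.242 ppb; ΔF = 0.21 × 0.242 = 0.0508 W/m².
Total ΔF = 7.1615 + 0.2713 + 0.0122 + 0.0508 = 7.4958 W/m².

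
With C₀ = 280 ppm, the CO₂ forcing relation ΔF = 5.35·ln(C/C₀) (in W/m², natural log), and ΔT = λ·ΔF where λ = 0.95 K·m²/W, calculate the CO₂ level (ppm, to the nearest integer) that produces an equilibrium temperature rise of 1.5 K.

C ≈ 376 ppm

Required forcing: ΔF = ΔT/λ = 1.5/0.95 = 1.5789 W/m².
Then ln(C/280) = ΔF/5.35 = 1.5789/5.35 = 0.29512.
So C = 280 × e^0.29512 = 280 × 1.34329 = 376.12 ppm.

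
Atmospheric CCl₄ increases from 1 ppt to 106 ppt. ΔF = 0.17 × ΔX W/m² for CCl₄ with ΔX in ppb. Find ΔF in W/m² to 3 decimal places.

ΔF = 0.018 W/m²

CCl₄: Δ = 106 − 1 = 105 ppt = 0.105 ppb; ΔF = 0.17 × 0.105 = 0.0179 W/m².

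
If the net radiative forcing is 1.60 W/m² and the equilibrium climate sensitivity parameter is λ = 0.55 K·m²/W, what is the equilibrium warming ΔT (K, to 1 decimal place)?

ΔT = 0.9 K

ΔT = λ ΔF = 0.55 × 1.60 = 0.8800 K.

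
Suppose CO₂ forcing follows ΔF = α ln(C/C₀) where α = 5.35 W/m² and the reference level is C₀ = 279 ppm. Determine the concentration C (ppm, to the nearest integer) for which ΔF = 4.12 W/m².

Set 5.35 ln(C/279) = 4.12, so ln(C/279) = 4.12/5.35 = 0.77009.
Then C/279 = e^0.77009 = 2.15996, giving C = 279 × 2.15996 = 602.63 ppm.

C ≈ 603 ppm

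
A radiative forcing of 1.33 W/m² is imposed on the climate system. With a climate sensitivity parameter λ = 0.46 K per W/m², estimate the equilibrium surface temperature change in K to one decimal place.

ΔT = 0.6 K

ΔT = λ ΔF = 0.46 × 1.33 = 0.6118 K.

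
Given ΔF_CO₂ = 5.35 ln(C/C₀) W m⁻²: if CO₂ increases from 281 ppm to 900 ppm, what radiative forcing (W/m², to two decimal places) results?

ΔF = 6.23 W/m²

CO₂: 5.35 × ln(900/281) = 5.35 × ln(3.20285) = 5.35 × 1.16404 = 6.2276 W/m².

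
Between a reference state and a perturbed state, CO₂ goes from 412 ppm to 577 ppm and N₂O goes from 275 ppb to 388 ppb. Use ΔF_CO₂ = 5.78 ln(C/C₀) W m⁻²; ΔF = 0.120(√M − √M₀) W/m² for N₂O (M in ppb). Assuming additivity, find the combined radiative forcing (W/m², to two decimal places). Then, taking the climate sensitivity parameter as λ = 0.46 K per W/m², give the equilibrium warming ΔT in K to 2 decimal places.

ΔF = 2.32 W/m²; ΔT = 1.07 K

CO₂: 5.78 × ln(577/412) = 5.78 × ln(1.40049) = 5.78 × 0.33682 = 1.9468 W/m².
N₂O: 0.120 × (√388 − √275) = 0.120 × (19.6977 − 16.5831) = 0.120 × 3.1146 = 0.3738 W/m².
Total ΔF = 1.9468 + 0.3738 = 2.3206 W/m².
ΔT = λ ΔF = 0.46 × 2.32 = 1.0672 K.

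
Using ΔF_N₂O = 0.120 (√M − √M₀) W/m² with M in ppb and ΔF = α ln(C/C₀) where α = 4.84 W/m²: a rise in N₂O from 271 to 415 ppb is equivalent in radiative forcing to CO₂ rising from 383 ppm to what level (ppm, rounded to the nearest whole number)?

N₂O forcing: 0.120 × (√415 − √271) = 0.120 × (20.3715 − 16.4621) = 0.120 × 3.9094 = 0.46913 W/m².
Set 4.84 ln(C/383) = 0.46913: ln(C/383) = 0.46913/4.84 = 0.09693, so C = 383 × e^0.09693 = 383 × 1.10178 = 421.98 ppm.

C ≈ 422 ppm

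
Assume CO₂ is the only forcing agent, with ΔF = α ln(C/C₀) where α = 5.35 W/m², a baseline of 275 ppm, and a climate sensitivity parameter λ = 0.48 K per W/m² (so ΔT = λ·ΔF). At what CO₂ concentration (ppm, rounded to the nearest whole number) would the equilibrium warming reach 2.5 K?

C ≈ 728 ppm

Required forcing: ΔF = ΔT/λ = 2.5/0.48 = 5.2083 W/m².
Then ln(C/275) = ΔF/5.35 = 5.2083/5.35 = 0.97351.
So C = 275 × e^0.97351 = 275 × 2.64722 = 727.99 ppm.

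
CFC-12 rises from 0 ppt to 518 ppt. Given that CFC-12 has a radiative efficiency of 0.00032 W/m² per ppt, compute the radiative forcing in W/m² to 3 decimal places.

ΔF = 0.166 W/m²

CFC-12: ΔF = 0.00032 × (518 − 0) = 0.00032 × 518 = 0.1658 W/m².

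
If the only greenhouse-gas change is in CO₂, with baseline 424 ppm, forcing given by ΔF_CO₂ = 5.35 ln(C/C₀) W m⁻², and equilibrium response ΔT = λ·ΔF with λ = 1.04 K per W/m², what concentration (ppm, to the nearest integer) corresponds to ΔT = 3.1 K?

C ≈ 740 ppm

Required forcing: ΔF = ΔT/λ = 3.1/1.04 = 2.9808 W/m².
Then ln(C/424) = ΔF/5.35 = 2.9808/5.35 = 0.55716.
So C = 424 × e^0.55716 = 424 × 1.74571 = 740.18 ppm.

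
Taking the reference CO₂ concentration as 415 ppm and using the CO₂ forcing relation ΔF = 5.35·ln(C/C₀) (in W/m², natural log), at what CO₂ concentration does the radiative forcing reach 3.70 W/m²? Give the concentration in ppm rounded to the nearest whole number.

Set 5.35 ln(C/415) = 3.70, so ln(C/415) = 3.70/5.35 = 0.69159.
Then C/415 = e^0.69159 = 1.99689, giving C = 415 × 1.99689 = 828.71 ppm.

C ≈ 829 ppm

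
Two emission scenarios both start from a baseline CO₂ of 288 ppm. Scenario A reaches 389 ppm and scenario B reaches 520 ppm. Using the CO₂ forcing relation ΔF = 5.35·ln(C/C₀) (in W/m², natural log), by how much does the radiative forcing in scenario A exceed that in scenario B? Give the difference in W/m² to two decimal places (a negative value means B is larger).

ΔF_A = 5.35 ln(389/288) = 5.35 × 0.30062 = 1.6083 W/m².
ΔF_B = 5.35 ln(520/288) = 5.35 × 0.59087 = 3.1612 W/m².
Difference: 1.6083 − 3.1612 = -1.5529 W/m².

ΔF_A − ΔF_B = -1.55 W/m²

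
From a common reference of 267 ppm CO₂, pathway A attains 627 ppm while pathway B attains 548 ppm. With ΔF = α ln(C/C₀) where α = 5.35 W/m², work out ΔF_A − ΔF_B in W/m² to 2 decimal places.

ΔF_A − ΔF_B = 0.72 W/m²

ΔF_A = 5.35 ln(627/267) = 5.35 × 0.85370 = 4.5673 W/m².
ΔF_B = 5.35 ln(548/267) = 5.35 × 0.71903 = 3.8468 W/m².
Difference: 4.5673 − 3.8468 = 0.7205 W/m².
(Equivalently, ΔF_A − ΔF_B = 5.35 ln(627/548) = 5.35 × 0.13467 = 0.7205 W/m².)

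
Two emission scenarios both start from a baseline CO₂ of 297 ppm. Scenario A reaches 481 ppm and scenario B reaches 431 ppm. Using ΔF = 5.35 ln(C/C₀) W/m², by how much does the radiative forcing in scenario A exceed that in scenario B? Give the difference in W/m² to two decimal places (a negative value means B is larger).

ΔF_A − ΔF_B = 0.59 W/m²

ΔF_A = 5.35 ln(481/297) = 5.35 × 0.48214 = 2.5794 W/m².
ΔF_B = 5.35 ln(431/297) = 5.35 × 0.37238 = 1.9922 W/m².
Difference: 2.5794 − 1.9922 = 0.5872 W/m².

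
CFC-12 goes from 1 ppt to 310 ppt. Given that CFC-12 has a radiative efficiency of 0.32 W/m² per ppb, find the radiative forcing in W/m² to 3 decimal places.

ΔF = 0.099 W/m²

CFC-12: Δ = 310 − 1 = 309 ppt = 0.309 ppb; ΔF = 0.32 × 0.309 = 0.0989 W/m².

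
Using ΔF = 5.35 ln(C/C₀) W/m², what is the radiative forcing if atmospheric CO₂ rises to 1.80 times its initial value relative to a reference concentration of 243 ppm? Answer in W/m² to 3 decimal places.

ΔF = 3.145 W/m²

Because the forcing depends only on the ratio C/C₀, the initial concentration does not enter.
ΔF = 5.35 × ln(1.80) = 5.35 × 0.58779 = 3.1447 W/m².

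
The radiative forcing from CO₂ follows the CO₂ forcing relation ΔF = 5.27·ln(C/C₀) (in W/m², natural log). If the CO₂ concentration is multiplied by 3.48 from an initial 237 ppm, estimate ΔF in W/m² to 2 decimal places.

Because the forcing depends only on the ratio C/C₀, the initial concentration does not enter.
ΔF = 5.27 × ln(3.48) = 5.27 × 1.24703 = 6.5718 W/m².

ΔF = 6.57 W/m²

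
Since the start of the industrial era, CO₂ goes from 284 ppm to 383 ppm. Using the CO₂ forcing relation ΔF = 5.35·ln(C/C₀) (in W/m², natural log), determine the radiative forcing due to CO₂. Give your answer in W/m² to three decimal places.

ΔF = 1.600 W/m²

CO₂ absorption bands are partially saturated, so forcing scales with the logarithm of the concentration ratio.
CO₂: 5.35 × ln(383/284) = 5.35 × ln(1.34859) = 5.35 × 0.29906 = 1.6000 W/m².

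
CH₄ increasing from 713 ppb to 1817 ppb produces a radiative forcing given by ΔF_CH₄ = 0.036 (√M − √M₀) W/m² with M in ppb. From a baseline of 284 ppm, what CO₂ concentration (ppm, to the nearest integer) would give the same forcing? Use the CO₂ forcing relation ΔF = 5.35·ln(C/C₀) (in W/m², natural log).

CH₄ forcing: 0.036 × (√1817 − √713) = 0.036 × (42.6263 − 26.7021) = 0.036 × 15.9242 = 0.57327 W/m².
Set 5.35 ln(C/284) = 0.57327: ln(C/284) = 0.57327/5.35 = 0.10715, so C = 284 × e^0.10715 = 284 × 1.11310 = 316.12 ppm.

C ≈ 316 ppm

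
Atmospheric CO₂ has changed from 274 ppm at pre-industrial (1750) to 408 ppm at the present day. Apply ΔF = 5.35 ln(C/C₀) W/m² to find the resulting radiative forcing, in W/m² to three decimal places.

ΔF = 2.130 W/m²

CO₂: 5.35 × ln(408/274) = 5.35 × ln(1.48905) = 5.35 × 0.39814 = 2.1300 W/m².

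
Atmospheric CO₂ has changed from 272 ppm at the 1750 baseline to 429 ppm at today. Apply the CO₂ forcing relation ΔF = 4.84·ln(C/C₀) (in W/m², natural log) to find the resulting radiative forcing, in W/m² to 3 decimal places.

CO₂: 4.84 × ln(429/272) = 4.84 × ln(1.57721) = 4.84 × 0.45566 = 2.2054 W/m².

ΔF = 2.205 W/m²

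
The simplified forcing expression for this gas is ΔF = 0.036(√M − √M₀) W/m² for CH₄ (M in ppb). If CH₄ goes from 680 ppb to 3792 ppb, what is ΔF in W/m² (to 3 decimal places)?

ΔF = 1.278 W/m²

CH₄: 0.036 × (√3792 − √680) = 0.036 × (61.5792 − 26.0768) = 0.036 × 35.5024 = 1.2781 W/m².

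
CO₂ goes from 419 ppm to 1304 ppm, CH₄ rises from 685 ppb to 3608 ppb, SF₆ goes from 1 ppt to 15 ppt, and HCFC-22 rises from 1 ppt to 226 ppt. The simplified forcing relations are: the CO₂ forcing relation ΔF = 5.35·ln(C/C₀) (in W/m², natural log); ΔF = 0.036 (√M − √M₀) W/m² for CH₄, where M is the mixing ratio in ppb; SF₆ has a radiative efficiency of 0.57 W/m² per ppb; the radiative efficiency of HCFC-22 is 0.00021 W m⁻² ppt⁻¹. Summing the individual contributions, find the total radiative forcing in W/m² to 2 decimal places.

CO₂: 5.35 × ln(1304/419) = 5.35 × ln(3.11217) = 5.35 × 1.13532 = 6.0740 W/m².
CH₄: 0.036 × (√3608 − √685) = 0.036 × (60.0666 − 26.1725) = 0.036 × 33.8941 = 1.2202 W/m².
SF₆: Δ = 15 − 1 = 14 ppt = 0.014 ppb; ΔF = 0.57 × 0.014 = 0.0080 W/m².
HCFC-22: ΔF = 0.00021 × (226 − 1) = 0.00021 × 225 = 0.0473 W/m².
Total ΔF = 6.0740 + 1.2202 + 0.0080 + 0.0473 = 7.3495 W/m².

ΔF = 7.35 W/m²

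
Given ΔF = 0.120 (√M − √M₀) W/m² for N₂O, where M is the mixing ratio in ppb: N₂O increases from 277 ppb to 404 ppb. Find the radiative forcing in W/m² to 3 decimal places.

ΔF = 0.415 W/m²

N₂O: 0.120 × (√404 − √277) = 0.120 × (20.0998 − 16.6433) = 0.120 × 3.4565 = 0.4148 W/m².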